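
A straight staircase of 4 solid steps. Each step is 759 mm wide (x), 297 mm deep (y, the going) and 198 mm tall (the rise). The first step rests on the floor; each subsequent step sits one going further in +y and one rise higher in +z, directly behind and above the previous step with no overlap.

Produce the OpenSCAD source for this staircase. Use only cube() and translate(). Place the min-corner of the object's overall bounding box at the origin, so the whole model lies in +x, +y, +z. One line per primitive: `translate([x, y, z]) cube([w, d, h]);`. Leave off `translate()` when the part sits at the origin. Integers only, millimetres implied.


cube([759, 297, 198]);
translate([0, 297, 198]) cube([759, 297, 198]);
translate([0, 594, 396]) cube([759, 297, 198]);
translate([0, 891, 594]) cube([759, 297, 198]);


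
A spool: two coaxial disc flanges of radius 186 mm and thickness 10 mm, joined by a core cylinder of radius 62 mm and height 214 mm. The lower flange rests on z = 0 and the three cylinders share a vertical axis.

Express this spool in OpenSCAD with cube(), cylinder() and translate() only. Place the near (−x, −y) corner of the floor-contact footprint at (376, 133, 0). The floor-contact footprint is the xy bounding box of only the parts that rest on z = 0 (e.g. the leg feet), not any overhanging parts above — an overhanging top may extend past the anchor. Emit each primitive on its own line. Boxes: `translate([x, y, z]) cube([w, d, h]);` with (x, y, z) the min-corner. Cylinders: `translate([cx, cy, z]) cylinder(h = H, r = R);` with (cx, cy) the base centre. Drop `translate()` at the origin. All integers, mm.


translate([562, 319, 0]) cylinder(h = 10, r = 186);
translate([562, 319, 10]) cylinder(h = 214, r = 62);
translate([562, 319, 224]) cylinder(h = 10, r = 186);


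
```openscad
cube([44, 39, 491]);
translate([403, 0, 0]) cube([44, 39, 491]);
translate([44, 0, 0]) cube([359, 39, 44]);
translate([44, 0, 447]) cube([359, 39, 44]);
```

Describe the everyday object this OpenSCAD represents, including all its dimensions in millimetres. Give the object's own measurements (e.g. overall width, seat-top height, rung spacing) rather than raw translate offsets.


A rectangular picture frame lying in the x–z plane (depth along y). The opening is 359 mm wide (x) by 403 mm tall (z), surrounded by a border 44 mm wide on all four sides. The frame is 39 mm deep and is made of two full-height vertical stiles with two horizontal rails fitted between them.


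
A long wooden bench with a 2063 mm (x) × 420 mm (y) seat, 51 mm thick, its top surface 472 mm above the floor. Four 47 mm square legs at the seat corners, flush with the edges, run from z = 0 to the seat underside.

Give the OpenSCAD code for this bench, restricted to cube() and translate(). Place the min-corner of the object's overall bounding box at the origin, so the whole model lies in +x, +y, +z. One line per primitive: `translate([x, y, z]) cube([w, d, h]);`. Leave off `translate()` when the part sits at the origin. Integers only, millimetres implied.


translate([0, 0, 421]) cube([2063, 420, 51]);
cube([47, 47, 421]);
translate([0, 373, 0]) cube([47, 47, 421]);
translate([2016, 0, 0]) cube([47, 47, 421]);
translate([2016, 373, 0]) cube([47, 47, 421]);


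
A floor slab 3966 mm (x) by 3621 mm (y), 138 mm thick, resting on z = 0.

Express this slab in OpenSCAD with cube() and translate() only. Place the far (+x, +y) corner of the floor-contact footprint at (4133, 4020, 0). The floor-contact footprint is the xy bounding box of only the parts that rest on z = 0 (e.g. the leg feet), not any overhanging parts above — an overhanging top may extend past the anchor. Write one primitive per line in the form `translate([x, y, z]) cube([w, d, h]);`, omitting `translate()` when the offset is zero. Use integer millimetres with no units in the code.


translate([167, 399, 0]) cube([3966, 3621, 138]);


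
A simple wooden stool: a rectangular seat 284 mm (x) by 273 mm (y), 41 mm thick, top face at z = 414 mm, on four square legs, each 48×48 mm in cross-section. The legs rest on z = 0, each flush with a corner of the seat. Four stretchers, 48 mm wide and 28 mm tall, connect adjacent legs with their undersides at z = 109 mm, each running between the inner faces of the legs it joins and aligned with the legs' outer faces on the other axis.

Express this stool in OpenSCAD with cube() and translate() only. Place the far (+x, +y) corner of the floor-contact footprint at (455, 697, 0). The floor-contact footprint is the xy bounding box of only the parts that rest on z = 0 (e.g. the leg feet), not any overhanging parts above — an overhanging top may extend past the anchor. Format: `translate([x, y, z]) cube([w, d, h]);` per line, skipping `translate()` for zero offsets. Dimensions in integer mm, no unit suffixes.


// leg_h = 414 - 41 = 373
// stretcher span = 284 - 2*48 = 188
translate([171, 424, 373]) cube([284, 273, 41]);
translate([171, 424, 0]) cube([48, 48, 373]);
translate([407, 424, 0]) cube([48, 48, 373]);
translate([171, 649, 0]) cube([48, 48, 373]);
translate([407, 649, 0]) cube([48, 48, 373]);
translate([219, 424, 109]) cube([188, 48, 28]);
translate([219, 649, 109]) cube([188, 48, 28]);
translate([171, 472, 109]) cube([48, 177, 28]);
translate([407, 472, 109]) cube([48, 177, 28]);


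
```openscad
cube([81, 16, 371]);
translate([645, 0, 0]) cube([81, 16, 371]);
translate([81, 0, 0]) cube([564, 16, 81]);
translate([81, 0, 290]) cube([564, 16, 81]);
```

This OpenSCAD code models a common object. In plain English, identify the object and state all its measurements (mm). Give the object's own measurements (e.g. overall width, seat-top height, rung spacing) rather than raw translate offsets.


A rectangular picture frame lying in the x–z plane (depth along y). The opening is 564 mm wide (x) by 209 mm tall (z), surrounded by a border 81 mm wide on all four sides. The frame is 16 mm deep and is made of two full-height vertical stiles with two horizontal rails fitted between them.


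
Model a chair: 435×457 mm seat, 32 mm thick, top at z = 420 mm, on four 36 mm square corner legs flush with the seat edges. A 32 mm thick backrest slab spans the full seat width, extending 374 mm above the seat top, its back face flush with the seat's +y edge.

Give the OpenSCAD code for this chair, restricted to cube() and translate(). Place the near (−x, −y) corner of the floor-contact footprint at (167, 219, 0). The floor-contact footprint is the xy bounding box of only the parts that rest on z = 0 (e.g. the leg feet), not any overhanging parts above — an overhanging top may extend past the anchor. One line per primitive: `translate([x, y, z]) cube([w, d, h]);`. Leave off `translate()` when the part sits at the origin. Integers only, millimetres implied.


translate([167, 219, 388]) cube([435, 457, 32]);
translate([167, 219, 0]) cube([36, 36, 388]);
translate([566, 219, 0]) cube([36, 36, 388]);
translate([167, 640, 0]) cube([36, 36, 388]);
translate([566, 640, 0]) cube([36, 36, 388]);
translate([167, 644, 420]) cube([435, 32, 374]);


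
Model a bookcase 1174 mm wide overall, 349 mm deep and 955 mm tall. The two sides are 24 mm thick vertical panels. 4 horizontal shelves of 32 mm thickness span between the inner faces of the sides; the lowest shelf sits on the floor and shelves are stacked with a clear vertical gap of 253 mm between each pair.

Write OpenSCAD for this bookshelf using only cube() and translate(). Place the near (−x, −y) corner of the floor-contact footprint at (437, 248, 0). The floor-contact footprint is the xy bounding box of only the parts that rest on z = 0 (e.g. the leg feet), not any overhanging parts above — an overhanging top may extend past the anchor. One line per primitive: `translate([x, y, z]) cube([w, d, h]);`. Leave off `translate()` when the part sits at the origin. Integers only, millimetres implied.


translate([437, 248, 0]) cube([24, 349, 955]);
translate([1587, 248, 0]) cube([24, 349, 955]);
translate([461, 248, 0]) cube([1126, 349, 32]);
translate([461, 248, 285]) cube([1126, 349, 32]);
translate([461, 248, 570]) cube([1126, 349, 32]);
translate([461, 248, 855]) cube([1126, 349, 32]);


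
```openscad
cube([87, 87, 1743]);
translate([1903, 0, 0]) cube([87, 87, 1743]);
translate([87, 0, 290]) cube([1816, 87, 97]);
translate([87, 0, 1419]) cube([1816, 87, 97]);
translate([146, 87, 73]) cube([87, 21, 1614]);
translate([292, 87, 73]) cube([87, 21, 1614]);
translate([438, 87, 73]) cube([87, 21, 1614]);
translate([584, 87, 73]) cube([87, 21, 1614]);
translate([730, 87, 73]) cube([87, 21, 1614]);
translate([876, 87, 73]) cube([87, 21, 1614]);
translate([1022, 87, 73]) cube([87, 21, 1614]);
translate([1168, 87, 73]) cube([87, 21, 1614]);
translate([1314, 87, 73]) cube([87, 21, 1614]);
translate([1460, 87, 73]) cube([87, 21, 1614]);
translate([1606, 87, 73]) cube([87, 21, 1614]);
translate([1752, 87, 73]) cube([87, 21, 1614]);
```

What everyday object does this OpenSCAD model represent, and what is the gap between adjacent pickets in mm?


A fence section. The picket gap is 59 mm.

Two posts, two rails, 12 pickets — a fence section. Span 1816 mm holds 12 pickets of 87 mm with 13 equal gaps: ⌊(1816 − 12·87) / 13⌋ = 59 mm.


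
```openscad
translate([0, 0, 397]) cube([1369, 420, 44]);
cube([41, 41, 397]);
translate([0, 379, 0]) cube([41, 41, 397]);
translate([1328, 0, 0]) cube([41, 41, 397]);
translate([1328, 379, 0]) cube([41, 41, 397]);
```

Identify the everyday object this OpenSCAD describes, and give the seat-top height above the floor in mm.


A bench. The seat-top height is 441 mm.

A long slab on four corner posts — a bench. The slab sits at z = 397 with thickness 44, so the top is 397 + 44 = 441 mm.


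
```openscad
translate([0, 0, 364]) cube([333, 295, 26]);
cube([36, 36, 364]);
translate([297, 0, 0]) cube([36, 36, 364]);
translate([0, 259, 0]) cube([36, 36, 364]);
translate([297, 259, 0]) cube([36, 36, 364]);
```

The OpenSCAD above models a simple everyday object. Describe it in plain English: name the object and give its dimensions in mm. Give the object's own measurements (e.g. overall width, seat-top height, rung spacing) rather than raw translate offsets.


A simple wooden stool: a rectangular seat 333 mm (x) by 295 mm (y), 26 mm thick, top face at z = 390 mm, on four square legs, each 36×36 mm in cross-section. The legs rest on z = 0, each flush with a corner of the seat.


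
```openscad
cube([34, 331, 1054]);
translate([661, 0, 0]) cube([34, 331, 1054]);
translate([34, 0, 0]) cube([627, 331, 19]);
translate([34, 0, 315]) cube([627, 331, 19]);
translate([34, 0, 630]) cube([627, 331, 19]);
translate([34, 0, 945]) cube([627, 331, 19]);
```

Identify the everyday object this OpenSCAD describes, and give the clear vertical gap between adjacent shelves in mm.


A bookshelf. The clear shelf gap is 296 mm.

Two tall side panels with 4 horizontal boards between them — a bookshelf. The first two shelf undersides are at z = 0 and z = 315; with shelf thickness 19, the clear gap is 315 − 0 − 19 = 296 mm.


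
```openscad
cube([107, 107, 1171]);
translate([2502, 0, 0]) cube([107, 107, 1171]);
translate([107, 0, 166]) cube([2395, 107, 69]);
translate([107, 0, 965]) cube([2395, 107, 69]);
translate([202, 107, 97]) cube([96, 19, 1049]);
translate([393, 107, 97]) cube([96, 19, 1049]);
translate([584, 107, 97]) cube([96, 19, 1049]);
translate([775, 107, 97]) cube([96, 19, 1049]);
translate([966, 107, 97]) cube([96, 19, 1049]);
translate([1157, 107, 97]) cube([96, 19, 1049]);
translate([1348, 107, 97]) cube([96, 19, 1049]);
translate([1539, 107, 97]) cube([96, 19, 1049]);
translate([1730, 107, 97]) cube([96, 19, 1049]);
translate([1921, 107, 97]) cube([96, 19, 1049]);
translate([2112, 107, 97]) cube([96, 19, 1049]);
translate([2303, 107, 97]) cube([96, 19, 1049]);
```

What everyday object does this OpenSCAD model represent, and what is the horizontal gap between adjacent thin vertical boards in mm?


A fence section. The picket gap is 95 mm.

Two posts, two rails, 12 pickets — a fence section. Span 2395 mm holds 12 pickets of 96 mm with 13 equal gaps: ⌊(2395 − 12·96) / 13⌋ = 95 mm.


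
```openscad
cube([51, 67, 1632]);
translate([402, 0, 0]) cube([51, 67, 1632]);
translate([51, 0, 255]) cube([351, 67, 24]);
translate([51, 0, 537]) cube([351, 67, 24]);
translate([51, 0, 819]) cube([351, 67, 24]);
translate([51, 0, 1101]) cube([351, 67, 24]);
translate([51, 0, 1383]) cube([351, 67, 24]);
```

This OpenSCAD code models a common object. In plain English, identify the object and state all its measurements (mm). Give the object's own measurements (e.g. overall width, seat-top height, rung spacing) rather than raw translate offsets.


A straight ladder. Two 51×67 mm vertical rails, 1632 mm tall, stand 453 mm apart (outside-to-outside) with their front faces coplanar on the −y side. 5 rungs, each 67 mm deep and 24 mm tall, span between the inner faces of the rails, front faces flush with the rails. The lowest rung's underside is at z = 255 mm and rungs are spaced 282 mm apart (underside to underside).


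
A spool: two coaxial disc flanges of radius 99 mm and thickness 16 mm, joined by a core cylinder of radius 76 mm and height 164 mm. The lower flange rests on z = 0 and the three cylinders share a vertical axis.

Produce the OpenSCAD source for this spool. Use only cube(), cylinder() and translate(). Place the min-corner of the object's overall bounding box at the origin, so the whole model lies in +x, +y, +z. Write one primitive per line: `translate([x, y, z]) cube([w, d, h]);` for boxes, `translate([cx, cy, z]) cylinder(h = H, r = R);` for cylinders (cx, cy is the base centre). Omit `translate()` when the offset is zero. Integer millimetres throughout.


translate([99, 99, 0]) cylinder(h = 16, r = 99);
translate([99, 99, 16]) cylinder(h = 164, r = 76);
translate([99, 99, 180]) cylinder(h = 16, r = 99);


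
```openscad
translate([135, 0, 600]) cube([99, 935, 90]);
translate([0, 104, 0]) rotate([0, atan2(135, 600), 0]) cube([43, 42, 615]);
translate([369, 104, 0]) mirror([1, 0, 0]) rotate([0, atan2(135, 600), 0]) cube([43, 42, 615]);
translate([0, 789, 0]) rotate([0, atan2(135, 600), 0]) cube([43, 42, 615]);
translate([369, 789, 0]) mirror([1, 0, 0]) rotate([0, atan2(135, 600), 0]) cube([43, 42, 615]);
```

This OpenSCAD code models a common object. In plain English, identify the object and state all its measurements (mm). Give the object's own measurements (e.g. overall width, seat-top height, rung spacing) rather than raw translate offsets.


A sawhorse. A 99×935×90 mm beam (x, y, z) sits on two A-frame leg pairs. Each pair is two raked legs of 43×42 mm section (42 mm along y) splaying symmetrically in x. Each leg rises 600 mm vertically over 135 mm of horizontal reach and is 615 mm long along its own axis. Every leg's outer bottom edge rests on the floor and its outer top edge meets a bottom edge of the beam — the left legs (tilting toward +x) meet the beam's −x bottom edge, the right legs (their mirror images, tilting toward −x) meet its +x bottom edge — so the leg tops tuck under the beam, the beam's underside is 600 mm above the floor, and the feet are 369 mm apart outside-to-outside with the beam centred between them. The two leg pairs are set in 104 mm from either end of the beam.


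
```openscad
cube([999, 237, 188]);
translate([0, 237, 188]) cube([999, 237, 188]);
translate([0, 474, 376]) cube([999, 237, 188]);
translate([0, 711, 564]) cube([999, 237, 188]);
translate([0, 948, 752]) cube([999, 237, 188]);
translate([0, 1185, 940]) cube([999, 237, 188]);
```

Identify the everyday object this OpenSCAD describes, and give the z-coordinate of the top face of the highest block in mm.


A staircase. The total rise is 1128 mm.

6 identical blocks, each offset up and back from the previous — a staircase. Each step is 188 mm tall and there are 6 of them, so the total rise is 6 × 188 = 1128 mm.


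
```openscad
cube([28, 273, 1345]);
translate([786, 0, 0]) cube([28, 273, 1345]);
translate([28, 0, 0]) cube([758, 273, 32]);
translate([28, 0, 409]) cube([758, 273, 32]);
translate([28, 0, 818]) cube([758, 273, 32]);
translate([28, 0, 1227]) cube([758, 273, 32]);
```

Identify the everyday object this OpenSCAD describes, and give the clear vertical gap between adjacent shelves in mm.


A bookshelf. The clear shelf gap is 377 mm.

Two tall side panels with 4 horizontal boards between them — a bookshelf. The first two shelf undersides are at z = 0 and z = 409; with shelf thickness 32, the clear gap is 409 − 0 − 32 = 377 mm.


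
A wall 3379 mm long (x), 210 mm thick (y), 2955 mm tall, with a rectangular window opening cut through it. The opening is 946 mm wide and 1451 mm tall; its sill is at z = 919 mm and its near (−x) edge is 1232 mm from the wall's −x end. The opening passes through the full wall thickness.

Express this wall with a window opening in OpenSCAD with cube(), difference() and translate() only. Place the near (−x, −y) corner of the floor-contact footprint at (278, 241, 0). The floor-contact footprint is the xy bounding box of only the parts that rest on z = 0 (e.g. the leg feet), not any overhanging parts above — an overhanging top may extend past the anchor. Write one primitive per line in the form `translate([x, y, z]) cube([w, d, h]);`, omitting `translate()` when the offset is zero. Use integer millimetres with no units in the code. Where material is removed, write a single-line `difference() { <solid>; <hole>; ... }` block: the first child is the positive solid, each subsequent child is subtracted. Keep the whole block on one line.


difference() { translate([278, 241, 0]) cube([3379, 210, 2955]); translate([1510, 241, 919]) cube([946, 210, 1451]); }


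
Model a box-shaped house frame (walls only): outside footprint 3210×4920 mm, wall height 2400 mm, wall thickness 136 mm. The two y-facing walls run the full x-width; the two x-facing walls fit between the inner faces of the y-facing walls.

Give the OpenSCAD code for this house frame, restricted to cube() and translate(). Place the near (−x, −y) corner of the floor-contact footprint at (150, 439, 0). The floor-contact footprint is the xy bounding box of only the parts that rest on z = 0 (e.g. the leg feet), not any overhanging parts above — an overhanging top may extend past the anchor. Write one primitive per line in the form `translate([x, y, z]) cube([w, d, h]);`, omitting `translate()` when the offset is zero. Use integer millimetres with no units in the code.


translate([150, 439, 0]) cube([3210, 136, 2400]);
translate([150, 5223, 0]) cube([3210, 136, 2400]);
translate([150, 575, 0]) cube([136, 4648, 2400]);
translate([3224, 575, 0]) cube([136, 4648, 2400]);


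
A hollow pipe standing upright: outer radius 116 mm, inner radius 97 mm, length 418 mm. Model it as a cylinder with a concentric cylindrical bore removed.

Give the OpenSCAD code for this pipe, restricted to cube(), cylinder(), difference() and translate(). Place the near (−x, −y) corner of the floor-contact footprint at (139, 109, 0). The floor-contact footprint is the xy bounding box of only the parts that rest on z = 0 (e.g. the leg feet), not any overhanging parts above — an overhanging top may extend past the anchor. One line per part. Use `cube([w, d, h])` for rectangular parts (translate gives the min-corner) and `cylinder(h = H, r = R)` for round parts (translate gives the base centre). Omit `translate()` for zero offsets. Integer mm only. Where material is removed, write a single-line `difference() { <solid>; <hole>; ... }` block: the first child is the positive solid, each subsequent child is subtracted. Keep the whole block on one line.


difference() { translate([255, 225, 0]) cylinder(h = 418, r = 116); translate([255, 225, 0]) cylinder(h = 418, r = 97); }


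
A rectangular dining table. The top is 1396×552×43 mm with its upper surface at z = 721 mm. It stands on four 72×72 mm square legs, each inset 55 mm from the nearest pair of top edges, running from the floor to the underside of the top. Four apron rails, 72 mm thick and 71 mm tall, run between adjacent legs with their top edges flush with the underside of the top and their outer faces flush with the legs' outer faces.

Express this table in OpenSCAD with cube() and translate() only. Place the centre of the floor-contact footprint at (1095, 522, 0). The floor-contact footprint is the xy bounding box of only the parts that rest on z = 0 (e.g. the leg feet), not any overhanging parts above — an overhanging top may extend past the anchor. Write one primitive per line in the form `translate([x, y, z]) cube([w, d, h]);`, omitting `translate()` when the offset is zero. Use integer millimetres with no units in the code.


translate([397, 246, 678]) cube([1396, 552, 43]);
translate([452, 301, 0]) cube([72, 72, 678]);
translate([1666, 301, 0]) cube([72, 72, 678]);
translate([452, 671, 0]) cube([72, 72, 678]);
translate([1666, 671, 0]) cube([72, 72, 678]);
translate([524, 301, 607]) cube([1142, 72, 71]);
translate([524, 671, 607]) cube([1142, 72, 71]);
translate([452, 373, 607]) cube([72, 298, 71]);
translate([1666, 373, 607]) cube([72, 298, 71]);


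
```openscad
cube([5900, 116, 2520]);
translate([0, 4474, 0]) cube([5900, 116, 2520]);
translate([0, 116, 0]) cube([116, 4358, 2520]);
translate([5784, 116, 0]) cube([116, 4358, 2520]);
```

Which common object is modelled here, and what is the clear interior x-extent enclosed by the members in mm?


A house (or room) frame. The interior width is 5668 mm.

Four 2520 mm walls enclosing a rectangle with no floor or roof — a room or house frame. Outside width is 5900 mm and wall thickness is 116 mm, so the interior width is 5900 − 2 × 116 = 5668 mm.


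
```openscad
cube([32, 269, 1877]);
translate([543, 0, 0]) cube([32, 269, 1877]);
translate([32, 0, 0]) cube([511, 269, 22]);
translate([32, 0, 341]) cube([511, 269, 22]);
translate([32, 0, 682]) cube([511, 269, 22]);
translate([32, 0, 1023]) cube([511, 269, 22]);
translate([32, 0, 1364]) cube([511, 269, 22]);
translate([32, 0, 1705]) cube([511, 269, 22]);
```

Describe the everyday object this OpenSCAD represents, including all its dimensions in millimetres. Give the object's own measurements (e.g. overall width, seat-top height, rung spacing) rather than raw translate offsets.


An open bookshelf. Two side panels, each 32 mm thick, 269 mm deep and 1877 mm tall, stand 575 mm apart (outside-to-outside). Between them sit 6 shelves, each 22 mm thick and 269 mm deep, spanning the full gap between the sides. The bottom shelf rests on the floor (its underside at z = 0) and the clear gap between one shelf's top and the next shelf's underside is 319 mm.


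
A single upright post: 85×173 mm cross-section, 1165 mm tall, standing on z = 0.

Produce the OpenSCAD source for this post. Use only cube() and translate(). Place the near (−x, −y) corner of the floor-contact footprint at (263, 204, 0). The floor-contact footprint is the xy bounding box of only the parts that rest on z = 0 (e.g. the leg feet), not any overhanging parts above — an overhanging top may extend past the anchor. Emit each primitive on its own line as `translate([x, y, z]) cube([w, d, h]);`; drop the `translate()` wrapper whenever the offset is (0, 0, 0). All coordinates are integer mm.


translate([263, 204, 0]) cube([85, 173, 1165]);


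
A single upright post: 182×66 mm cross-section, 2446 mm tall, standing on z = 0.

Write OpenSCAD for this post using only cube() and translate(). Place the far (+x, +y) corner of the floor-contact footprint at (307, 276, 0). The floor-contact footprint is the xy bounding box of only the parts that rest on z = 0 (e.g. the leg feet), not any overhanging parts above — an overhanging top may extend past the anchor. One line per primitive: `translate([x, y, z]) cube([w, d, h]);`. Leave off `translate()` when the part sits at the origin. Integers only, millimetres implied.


translate([125, 210, 0]) cube([182, 66, 2446]);


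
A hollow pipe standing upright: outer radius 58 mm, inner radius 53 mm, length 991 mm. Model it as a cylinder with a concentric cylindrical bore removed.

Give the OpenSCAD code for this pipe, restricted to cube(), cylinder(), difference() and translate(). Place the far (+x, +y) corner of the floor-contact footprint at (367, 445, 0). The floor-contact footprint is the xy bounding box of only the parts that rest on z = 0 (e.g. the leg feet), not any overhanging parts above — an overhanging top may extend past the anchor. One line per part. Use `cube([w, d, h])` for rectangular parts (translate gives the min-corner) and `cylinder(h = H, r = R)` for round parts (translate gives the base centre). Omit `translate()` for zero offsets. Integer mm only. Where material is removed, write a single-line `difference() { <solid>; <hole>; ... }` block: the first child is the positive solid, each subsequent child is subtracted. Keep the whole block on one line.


difference() { translate([309, 387, 0]) cylinder(h = 991, r = 58); translate([309, 387, 0]) cylinder(h = 991, r = 53); }


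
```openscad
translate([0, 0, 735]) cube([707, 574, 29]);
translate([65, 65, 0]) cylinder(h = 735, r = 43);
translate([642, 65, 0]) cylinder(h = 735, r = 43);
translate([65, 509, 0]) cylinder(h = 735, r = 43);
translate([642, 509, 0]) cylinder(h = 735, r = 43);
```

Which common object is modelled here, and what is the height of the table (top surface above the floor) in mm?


A table. The table height is 764 mm.

A 707×574×29 slab sits at z = 735 on four Ø86 mm round legs — a table. The top surface is at 735 + 29 = 764 mm.


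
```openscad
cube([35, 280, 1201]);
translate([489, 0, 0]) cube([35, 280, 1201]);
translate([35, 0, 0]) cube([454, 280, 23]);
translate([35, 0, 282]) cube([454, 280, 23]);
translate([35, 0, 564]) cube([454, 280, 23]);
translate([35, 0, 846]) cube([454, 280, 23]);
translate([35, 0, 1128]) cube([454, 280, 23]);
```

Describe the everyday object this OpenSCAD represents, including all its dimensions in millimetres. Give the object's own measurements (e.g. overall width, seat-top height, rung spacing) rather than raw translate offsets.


An open bookshelf. Two side panels, each 35 mm thick, 280 mm deep and 1201 mm tall, stand 524 mm apart (outside-to-outside). Between them sit 5 shelves, each 23 mm thick and 280 mm deep, spanning the full gap between the sides. The bottom shelf rests on the floor (its underside at z = 0) and the clear gap between one shelf's top and the next shelf's underside is 259 mm.


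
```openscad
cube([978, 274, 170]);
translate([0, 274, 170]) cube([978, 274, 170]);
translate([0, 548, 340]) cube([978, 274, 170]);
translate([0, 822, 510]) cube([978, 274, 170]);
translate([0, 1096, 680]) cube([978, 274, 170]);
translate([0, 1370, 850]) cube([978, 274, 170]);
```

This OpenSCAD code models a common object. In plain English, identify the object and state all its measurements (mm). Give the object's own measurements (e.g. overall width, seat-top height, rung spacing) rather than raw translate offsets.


A straight staircase of 6 solid steps. Each step is 978 mm wide (x), 274 mm deep (y, the going) and 170 mm tall (the rise). The first step rests on the floor; each subsequent step sits one going further in +y and one rise higher in +z, directly behind and above the previous step with no overlap.


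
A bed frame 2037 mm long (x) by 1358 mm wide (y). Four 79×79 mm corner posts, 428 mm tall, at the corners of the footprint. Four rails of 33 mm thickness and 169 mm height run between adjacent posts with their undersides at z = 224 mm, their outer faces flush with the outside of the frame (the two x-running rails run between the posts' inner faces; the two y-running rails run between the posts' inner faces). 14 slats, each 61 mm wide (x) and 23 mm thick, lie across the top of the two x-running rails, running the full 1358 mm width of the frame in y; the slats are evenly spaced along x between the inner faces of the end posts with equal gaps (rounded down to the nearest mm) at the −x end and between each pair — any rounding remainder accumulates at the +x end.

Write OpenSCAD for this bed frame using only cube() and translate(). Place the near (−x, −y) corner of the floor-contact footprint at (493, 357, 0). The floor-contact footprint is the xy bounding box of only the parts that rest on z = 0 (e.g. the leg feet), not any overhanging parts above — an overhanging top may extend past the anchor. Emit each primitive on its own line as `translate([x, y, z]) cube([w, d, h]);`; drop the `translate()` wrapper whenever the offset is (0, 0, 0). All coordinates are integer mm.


translate([493, 357, 0]) cube([79, 79, 428]);
translate([493, 1636, 0]) cube([79, 79, 428]);
translate([2451, 357, 0]) cube([79, 79, 428]);
translate([2451, 1636, 0]) cube([79, 79, 428]);
translate([572, 357, 224]) cube([1879, 33, 169]);
translate([572, 1682, 224]) cube([1879, 33, 169]);
translate([493, 436, 224]) cube([33, 1200, 169]);
translate([2497, 436, 224]) cube([33, 1200, 169]);
translate([640, 357, 393]) cube([61, 1358, 23]);
translate([769, 357, 393]) cube([61, 1358, 23]);
translate([898, 357, 393]) cube([61, 1358, 23]);
translate([1027, 357, 393]) cube([61, 1358, 23]);
translate([1156, 357, 393]) cube([61, 1358, 23]);
translate([1285, 357, 393]) cube([61, 1358, 23]);
translate([1414, 357, 393]) cube([61, 1358, 23]);
translate([1543, 357, 393]) cube([61, 1358, 23]);
translate([1672, 357, 393]) cube([61, 1358, 23]);
translate([1801, 357, 393]) cube([61, 1358, 23]);
translate([1930, 357, 393]) cube([61, 1358, 23]);
translate([2059, 357, 393]) cube([61, 1358, 23]);
translate([2188, 357, 393]) cube([61, 1358, 23]);
translate([2317, 357, 393]) cube([61, 1358, 23]);


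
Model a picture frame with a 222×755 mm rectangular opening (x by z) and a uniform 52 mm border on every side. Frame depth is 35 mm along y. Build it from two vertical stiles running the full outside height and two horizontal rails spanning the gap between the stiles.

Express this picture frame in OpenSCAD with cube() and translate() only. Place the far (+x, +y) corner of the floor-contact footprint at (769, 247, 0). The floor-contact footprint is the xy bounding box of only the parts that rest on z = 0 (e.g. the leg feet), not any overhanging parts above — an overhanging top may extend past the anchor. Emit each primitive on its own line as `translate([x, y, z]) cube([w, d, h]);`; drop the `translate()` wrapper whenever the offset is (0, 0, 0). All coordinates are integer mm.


translate([443, 212, 0]) cube([52, 35, 859]);
translate([717, 212, 0]) cube([52, 35, 859]);
translate([495, 212, 0]) cube([222, 35, 52]);
translate([495, 212, 807]) cube([222, 35, 52]);


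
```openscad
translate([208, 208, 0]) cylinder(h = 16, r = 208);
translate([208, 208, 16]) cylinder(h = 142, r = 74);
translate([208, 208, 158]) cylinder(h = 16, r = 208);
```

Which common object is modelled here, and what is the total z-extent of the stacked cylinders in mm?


A spool. The overall height is 174 mm.

Three coaxial cylinders, large–small–large — a spool. Two 16 mm flanges and a 142 mm core give 16 + 142 + 16 = 174 mm.


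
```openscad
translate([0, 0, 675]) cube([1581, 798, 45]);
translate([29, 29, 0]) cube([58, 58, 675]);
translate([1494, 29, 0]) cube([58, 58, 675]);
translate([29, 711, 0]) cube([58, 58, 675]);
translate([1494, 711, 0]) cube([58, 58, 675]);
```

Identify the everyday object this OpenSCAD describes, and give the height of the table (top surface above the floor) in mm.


A table. The table height is 720 mm.

A 1581×798×45 slab sits at z = 675 on four 58 mm square posts — a table. The top surface is at 675 + 45 = 720 mm.


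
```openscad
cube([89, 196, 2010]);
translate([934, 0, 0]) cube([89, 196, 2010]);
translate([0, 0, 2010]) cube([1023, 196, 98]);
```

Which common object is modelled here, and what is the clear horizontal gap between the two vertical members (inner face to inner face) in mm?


A door frame. The clear opening width is 845 mm.

Two 2010 mm tall posts with a header on top — a door frame. The left jamb is 89 mm wide at x = 0; the right jamb starts at x = 934. The clear opening is 934 − 89 = 845 mm.


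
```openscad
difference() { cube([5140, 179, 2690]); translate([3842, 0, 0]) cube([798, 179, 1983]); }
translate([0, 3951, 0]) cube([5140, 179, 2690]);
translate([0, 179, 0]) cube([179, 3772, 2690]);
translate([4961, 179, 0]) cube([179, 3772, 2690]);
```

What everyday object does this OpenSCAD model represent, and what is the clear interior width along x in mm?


A single room. The interior width is 4782 mm.

Four walls enclosing a rectangle with a door in the front wall — a room. Outside width 5140 minus two 179 mm walls gives 4782 mm.


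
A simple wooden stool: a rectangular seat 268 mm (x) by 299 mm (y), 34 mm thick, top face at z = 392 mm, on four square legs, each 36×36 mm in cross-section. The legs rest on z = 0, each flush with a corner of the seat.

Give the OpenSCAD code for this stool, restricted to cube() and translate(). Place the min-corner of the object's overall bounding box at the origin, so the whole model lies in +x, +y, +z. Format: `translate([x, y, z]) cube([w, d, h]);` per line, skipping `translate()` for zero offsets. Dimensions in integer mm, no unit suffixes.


translate([0, 0, 358]) cube([268, 299, 34]);
cube([36, 36, 358]);
translate([232, 0, 0]) cube([36, 36, 358]);
translate([0, 263, 0]) cube([36, 36, 358]);
translate([232, 263, 0]) cube([36, 36, 358]);


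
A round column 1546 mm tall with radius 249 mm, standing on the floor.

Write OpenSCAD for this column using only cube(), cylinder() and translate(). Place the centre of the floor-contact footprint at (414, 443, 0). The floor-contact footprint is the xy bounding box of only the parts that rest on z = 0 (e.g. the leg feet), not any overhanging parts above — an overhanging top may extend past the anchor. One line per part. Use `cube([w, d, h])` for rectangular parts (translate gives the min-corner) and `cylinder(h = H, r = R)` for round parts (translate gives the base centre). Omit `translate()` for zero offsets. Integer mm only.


translate([414, 443, 0]) cylinder(h = 1546, r = 249);


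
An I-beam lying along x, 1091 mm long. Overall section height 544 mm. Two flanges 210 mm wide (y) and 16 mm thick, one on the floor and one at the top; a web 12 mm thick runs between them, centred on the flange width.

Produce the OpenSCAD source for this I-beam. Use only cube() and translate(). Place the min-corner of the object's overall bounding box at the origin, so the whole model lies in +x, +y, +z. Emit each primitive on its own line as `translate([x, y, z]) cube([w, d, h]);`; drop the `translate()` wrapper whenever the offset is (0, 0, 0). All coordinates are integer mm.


cube([1091, 210, 16]);
translate([0, 99, 16]) cube([1091, 12, 512]);
translate([0, 0, 528]) cube([1091, 210, 16]);


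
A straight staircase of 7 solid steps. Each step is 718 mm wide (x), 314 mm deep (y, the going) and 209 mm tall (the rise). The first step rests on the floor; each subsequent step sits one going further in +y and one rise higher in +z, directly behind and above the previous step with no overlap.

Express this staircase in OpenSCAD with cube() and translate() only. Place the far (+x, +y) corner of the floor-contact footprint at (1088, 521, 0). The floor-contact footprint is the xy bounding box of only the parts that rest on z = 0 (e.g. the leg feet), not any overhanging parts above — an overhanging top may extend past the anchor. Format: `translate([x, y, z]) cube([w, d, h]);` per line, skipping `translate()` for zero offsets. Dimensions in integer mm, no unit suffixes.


translate([370, 207, 0]) cube([718, 314, 209]);
translate([370, 521, 209]) cube([718, 314, 209]);
translate([370, 835, 418]) cube([718, 314, 209]);
translate([370, 1149, 627]) cube([718, 314, 209]);
translate([370, 1463, 836]) cube([718, 314, 209]);
translate([370, 1777, 1045]) cube([718, 314, 209]);
translate([370, 2091, 1254]) cube([718, 314, 209]);


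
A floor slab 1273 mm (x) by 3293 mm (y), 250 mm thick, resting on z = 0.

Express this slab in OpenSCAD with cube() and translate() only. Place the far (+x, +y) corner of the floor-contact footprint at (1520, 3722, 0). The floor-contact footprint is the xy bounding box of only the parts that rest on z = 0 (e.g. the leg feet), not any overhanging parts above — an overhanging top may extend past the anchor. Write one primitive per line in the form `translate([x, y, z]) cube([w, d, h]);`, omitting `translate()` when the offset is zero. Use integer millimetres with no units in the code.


translate([247, 429, 0]) cube([1273, 3293, 250]);


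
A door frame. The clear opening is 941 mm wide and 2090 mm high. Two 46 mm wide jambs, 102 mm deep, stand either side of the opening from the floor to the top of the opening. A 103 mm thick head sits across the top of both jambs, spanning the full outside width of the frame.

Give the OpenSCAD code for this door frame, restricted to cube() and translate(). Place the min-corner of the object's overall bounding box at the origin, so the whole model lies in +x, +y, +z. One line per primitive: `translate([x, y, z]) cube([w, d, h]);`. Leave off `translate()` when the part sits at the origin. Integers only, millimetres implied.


cube([46, 102, 2090]);
translate([987, 0, 0]) cube([46, 102, 2090]);
translate([0, 0, 2090]) cube([1033, 102, 103]);


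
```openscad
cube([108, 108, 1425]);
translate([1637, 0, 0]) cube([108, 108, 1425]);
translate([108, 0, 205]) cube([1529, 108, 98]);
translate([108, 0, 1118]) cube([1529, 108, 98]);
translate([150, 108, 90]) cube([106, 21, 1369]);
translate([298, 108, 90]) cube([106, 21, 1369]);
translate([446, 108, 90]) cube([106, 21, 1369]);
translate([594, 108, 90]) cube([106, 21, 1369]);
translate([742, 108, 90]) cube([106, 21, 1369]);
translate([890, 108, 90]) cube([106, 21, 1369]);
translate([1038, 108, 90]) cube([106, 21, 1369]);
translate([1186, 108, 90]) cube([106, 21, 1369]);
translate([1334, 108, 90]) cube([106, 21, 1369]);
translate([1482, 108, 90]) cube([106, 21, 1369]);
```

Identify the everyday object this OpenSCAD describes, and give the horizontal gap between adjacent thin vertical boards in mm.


A fence section. The picket gap is 42 mm.

Two posts, two rails, 10 pickets — a fence section. Span 1529 mm holds 10 pickets of 106 mm with 11 equal gaps: ⌊(1529 − 10·106) / 11⌋ = 42 mm.


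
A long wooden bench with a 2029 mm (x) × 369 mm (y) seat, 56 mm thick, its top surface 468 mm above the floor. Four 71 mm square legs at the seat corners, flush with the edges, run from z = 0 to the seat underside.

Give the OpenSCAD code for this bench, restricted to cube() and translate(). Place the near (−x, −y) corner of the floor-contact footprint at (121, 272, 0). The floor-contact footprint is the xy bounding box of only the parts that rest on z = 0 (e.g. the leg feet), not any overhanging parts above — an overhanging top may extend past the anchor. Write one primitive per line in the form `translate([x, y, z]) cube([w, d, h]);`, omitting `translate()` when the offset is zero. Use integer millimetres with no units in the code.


translate([121, 272, 412]) cube([2029, 369, 56]);
translate([121, 272, 0]) cube([71, 71, 412]);
translate([121, 570, 0]) cube([71, 71, 412]);
translate([2079, 272, 0]) cube([71, 71, 412]);
translate([2079, 570, 0]) cube([71, 71, 412]);


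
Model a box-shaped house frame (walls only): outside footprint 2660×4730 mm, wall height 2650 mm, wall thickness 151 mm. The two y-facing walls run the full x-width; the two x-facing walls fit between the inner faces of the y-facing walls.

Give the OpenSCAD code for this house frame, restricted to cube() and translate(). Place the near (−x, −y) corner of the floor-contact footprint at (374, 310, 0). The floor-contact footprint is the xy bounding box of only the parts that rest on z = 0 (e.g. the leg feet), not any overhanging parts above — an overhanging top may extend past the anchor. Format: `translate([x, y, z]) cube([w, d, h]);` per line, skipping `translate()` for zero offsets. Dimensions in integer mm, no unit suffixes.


translate([374, 310, 0]) cube([2660, 151, 2650]);
translate([374, 4889, 0]) cube([2660, 151, 2650]);
translate([374, 461, 0]) cube([151, 4428, 2650]);
translate([2883, 461, 0]) cube([151, 4428, 2650]);
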